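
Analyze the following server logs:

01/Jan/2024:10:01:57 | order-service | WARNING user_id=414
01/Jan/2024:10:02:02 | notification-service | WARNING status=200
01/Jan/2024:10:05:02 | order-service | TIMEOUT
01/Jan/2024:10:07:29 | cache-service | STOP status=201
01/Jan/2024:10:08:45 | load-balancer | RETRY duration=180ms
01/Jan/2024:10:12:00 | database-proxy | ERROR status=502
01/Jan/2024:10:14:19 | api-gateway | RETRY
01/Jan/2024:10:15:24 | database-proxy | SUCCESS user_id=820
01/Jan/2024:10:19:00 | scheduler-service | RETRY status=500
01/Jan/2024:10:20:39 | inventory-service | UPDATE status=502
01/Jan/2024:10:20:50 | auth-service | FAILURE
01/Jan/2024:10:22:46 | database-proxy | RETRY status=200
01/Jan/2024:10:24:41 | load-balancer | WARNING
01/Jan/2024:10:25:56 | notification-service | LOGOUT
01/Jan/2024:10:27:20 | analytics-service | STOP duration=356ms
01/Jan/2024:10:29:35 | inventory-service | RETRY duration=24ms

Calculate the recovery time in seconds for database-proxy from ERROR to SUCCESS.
204

To calculate recovery time:

1. Find ERROR event for database-proxy: 01/Jan/2024:10:12:00
2. Find next SUCCESS event for database-proxy: 01/Jan/2024:10:15:24
3. Recovery time: 01/Jan/2024:10:15:24 - 01/Jan/2024:10:12:00 = 204 seconds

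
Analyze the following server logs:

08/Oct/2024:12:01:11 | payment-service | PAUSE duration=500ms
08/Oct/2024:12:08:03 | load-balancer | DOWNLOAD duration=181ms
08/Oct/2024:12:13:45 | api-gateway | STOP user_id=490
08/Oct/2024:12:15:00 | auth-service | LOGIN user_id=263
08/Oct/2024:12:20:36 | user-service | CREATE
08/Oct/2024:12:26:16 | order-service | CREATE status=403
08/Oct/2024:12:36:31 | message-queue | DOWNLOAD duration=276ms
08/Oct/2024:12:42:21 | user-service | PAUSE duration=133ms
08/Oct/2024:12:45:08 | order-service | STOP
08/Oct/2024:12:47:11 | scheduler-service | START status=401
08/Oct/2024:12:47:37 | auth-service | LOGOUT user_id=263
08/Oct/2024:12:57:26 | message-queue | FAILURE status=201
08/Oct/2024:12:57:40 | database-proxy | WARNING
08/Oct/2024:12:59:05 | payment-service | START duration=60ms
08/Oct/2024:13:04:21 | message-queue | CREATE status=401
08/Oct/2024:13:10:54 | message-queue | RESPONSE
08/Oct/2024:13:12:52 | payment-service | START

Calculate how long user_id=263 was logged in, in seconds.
1957

To calculate session duration:

1. Find LOGIN event for user_id=263: 08/Oct/2024:12:15:00
2. Find LOGOUT event for user_id=263: 08/Oct/2024:12:47:37
3. Session duration: 08/Oct/2024:12:47:37 - 08/Oct/2024:12:15:00 = 1957 seconds (32 minutes)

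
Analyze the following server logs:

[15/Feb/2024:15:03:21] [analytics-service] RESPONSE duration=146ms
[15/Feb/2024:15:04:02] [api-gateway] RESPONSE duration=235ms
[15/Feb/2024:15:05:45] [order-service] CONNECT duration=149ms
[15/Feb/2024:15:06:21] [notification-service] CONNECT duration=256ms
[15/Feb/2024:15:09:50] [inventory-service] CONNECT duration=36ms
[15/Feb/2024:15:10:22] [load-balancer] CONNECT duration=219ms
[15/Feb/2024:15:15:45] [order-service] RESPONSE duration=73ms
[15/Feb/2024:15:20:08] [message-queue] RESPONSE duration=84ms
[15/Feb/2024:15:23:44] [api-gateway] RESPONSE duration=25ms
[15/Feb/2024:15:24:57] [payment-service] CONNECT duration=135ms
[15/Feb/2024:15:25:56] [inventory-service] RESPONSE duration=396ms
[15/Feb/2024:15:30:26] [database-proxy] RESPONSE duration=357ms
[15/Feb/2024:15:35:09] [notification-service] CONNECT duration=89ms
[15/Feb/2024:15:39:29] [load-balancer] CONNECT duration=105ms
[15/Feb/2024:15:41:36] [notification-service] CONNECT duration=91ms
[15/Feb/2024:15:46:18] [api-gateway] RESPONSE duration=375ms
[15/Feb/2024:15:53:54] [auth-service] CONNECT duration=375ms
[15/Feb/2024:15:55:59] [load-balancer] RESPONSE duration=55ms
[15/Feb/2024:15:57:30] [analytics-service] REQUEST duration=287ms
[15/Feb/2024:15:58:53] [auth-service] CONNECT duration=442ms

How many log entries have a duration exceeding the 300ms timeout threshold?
5

To count timeouts:

1. Threshold: 300ms
2. Extract duration from each log entry
3. Count entries where duration > 300
4. Timeout count: 5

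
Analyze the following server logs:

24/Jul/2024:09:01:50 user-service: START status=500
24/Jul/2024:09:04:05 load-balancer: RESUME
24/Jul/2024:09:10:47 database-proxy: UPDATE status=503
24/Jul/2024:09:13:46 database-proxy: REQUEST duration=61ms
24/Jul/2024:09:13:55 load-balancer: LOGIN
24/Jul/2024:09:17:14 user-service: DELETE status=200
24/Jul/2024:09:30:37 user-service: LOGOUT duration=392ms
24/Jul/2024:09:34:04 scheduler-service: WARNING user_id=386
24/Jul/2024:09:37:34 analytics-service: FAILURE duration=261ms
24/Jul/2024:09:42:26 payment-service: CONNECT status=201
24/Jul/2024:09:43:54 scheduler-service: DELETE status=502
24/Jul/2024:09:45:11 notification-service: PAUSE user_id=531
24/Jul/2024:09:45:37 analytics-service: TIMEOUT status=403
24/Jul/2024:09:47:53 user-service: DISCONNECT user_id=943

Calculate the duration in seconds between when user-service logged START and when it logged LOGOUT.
1727

To find the time between events:

1. Locate the first START event for user-service: 24/Jul/2024:09:01:50
2. Locate the first LOGOUT event for user-service: 24/Jul/2024:09:30:37
3. Calculate the difference: 24/Jul/2024:09:30:37 - 24/Jul/2024:09:01:50 = 1727 seconds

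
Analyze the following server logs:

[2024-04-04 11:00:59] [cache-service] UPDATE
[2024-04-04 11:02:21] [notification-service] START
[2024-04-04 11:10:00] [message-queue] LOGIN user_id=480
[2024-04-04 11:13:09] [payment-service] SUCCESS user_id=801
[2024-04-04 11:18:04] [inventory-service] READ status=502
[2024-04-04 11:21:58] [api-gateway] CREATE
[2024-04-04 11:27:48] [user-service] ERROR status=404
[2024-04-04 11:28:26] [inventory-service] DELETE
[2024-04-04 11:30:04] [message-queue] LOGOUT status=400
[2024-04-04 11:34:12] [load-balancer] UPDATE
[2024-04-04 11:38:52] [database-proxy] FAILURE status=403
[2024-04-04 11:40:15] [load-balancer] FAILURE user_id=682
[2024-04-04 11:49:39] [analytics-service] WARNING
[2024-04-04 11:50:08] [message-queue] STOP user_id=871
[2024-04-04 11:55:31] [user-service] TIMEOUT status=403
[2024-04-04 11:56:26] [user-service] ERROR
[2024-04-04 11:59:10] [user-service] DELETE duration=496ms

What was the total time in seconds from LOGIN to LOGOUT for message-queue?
1204

To calculate state duration:

1. Find LOGIN event for message-queue: 2024-04-04 11:10:00
2. Find LOGOUT event for message-queue: 2024-04-04 11:30:04
3. Calculate duration: 2024-04-04 11:30:04 - 2024-04-04 11:10:00 = 1204 seconds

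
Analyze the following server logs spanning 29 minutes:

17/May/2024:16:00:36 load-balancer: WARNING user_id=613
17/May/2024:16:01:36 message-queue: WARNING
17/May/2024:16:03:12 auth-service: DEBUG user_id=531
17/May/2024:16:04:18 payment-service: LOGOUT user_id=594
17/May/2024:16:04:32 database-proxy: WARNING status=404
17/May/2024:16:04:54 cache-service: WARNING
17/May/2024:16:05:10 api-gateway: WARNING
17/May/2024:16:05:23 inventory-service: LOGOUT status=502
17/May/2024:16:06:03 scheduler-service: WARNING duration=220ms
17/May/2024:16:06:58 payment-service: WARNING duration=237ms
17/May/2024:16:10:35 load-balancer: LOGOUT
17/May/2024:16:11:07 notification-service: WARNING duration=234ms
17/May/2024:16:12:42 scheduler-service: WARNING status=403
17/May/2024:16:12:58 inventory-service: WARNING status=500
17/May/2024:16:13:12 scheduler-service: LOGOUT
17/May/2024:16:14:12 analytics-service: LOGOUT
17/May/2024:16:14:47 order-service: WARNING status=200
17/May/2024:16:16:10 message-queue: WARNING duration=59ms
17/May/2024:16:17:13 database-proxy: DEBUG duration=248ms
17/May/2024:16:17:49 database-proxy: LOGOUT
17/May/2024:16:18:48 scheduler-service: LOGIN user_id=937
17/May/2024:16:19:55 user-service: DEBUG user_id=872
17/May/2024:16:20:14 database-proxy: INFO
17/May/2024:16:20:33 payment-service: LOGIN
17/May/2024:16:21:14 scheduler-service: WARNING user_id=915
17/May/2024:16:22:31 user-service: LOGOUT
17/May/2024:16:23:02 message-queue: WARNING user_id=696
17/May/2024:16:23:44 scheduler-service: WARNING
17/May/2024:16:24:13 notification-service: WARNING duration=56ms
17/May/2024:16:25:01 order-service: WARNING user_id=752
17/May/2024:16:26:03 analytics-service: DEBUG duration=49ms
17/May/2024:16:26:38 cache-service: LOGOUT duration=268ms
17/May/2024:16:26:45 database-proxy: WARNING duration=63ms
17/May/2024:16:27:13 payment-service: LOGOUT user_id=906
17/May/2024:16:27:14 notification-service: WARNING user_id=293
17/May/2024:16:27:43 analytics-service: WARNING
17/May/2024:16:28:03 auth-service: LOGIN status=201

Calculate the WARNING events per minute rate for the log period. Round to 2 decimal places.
0.69

To calculate the rate:

1. Count total WARNING events: 20
2. Total time period: 29 minutes
3. Rate = 20 / 29 = 0.69 events per minute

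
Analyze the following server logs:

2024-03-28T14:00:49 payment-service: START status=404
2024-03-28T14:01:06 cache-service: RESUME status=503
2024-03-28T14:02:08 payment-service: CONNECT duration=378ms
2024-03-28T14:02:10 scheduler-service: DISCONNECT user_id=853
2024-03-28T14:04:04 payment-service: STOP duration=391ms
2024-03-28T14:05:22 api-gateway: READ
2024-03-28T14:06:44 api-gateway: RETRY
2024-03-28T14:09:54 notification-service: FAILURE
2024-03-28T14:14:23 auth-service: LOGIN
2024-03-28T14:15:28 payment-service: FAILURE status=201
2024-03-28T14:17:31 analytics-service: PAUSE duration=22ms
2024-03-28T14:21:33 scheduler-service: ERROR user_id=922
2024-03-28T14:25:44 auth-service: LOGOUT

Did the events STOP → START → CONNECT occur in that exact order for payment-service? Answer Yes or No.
No

To verify sequence order:

1. Find all events in sequence STOP → START → CONNECT for payment-service
2. Extract their timestamps
3. Check if timestamps are in ascending order
4. Result: No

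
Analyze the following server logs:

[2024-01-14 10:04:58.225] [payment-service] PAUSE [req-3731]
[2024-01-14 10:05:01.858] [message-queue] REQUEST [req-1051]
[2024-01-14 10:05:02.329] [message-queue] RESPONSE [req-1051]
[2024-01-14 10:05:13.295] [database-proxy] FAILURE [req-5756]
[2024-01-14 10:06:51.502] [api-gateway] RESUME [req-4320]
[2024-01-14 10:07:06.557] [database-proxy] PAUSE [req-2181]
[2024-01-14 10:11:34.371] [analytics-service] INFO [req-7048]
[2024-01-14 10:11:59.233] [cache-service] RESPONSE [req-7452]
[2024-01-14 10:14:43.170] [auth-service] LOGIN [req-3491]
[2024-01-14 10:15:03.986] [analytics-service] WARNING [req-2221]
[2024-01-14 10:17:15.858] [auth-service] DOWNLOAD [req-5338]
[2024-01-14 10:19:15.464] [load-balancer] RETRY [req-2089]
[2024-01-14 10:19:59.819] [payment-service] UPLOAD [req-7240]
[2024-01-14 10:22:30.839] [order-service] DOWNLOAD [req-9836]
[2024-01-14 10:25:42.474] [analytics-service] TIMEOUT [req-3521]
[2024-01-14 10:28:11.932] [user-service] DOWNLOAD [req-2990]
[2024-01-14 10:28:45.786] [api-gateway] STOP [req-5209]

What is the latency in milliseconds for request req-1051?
471

To calculate latency:

1. Find REQUEST with id req-1051: 2024-01-14 10:05:01.858
2. Find RESPONSE with id req-1051: 2024-01-14 10:05:02.329
3. Latency: 2024-01-14 10:05:02.329 - 2024-01-14 10:05:01.858 = 471ms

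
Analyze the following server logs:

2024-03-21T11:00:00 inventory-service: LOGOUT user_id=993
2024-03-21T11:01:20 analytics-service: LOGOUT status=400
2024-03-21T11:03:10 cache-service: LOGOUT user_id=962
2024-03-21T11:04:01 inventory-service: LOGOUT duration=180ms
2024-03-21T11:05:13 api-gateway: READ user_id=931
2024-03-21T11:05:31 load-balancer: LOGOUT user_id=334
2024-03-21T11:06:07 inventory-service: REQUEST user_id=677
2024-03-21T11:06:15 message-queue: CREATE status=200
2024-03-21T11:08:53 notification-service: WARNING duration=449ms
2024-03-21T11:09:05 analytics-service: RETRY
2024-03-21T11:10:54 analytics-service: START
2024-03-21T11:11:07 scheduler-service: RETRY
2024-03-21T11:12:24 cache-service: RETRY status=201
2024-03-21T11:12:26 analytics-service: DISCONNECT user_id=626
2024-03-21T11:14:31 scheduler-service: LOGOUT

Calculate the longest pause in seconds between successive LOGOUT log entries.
540

To find the longest gap:

1. Extract all LOGOUT events in chronological order
2. Calculate time differences between consecutive events
3. Find the maximum difference
4. Longest gap: 540 seconds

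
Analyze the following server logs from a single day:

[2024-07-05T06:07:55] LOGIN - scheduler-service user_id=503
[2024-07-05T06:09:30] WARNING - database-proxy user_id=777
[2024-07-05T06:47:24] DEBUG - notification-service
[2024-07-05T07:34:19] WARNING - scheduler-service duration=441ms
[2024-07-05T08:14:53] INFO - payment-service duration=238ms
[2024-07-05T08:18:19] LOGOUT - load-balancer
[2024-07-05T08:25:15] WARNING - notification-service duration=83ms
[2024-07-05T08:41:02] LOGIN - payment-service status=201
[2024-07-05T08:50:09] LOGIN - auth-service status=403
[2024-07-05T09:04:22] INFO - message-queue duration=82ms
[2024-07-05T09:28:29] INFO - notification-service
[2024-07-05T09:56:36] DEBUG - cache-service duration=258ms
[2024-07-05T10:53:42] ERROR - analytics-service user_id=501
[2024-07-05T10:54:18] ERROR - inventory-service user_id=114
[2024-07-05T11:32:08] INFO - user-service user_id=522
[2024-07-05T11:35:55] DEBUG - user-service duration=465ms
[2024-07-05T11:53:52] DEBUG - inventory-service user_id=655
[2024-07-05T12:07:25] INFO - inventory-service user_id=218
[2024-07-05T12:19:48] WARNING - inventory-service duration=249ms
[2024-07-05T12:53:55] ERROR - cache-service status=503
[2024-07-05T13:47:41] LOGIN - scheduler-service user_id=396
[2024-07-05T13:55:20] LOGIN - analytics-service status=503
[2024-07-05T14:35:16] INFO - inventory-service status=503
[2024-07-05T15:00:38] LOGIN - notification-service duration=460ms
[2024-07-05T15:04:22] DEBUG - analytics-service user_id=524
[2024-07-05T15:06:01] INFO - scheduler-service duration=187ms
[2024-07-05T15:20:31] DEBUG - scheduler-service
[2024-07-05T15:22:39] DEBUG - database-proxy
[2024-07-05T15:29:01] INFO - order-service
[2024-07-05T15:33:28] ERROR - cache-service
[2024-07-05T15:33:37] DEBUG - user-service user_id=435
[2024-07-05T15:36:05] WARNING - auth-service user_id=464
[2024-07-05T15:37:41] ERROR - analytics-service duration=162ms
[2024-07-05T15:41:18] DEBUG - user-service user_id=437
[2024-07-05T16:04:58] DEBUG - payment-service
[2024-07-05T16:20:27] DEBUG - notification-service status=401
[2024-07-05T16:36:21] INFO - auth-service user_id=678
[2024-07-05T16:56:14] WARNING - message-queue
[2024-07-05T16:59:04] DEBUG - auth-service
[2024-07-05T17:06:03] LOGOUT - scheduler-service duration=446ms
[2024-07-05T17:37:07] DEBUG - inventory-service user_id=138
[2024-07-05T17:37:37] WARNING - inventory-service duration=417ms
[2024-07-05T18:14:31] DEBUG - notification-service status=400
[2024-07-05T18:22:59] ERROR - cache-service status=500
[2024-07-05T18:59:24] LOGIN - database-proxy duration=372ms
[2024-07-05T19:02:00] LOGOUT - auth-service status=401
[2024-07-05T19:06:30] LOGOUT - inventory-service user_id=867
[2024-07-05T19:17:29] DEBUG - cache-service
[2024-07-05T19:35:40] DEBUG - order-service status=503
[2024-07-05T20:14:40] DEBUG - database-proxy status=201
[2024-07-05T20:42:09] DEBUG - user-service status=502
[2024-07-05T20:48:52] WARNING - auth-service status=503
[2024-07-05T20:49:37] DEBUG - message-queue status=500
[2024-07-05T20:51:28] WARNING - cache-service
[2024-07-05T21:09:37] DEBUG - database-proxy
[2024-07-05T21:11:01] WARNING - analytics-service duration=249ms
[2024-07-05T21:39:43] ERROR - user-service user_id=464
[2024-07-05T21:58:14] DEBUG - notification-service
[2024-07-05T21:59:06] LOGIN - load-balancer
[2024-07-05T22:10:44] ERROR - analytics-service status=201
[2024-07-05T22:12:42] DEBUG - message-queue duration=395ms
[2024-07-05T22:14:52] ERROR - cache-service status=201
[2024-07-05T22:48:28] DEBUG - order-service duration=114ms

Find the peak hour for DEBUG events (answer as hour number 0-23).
15

To find the peak hour:

1. Group all DEBUG events by hour
2. Count events in each hour
3. Find hour with maximum count
4. Peak hour: 15 (with 5 events)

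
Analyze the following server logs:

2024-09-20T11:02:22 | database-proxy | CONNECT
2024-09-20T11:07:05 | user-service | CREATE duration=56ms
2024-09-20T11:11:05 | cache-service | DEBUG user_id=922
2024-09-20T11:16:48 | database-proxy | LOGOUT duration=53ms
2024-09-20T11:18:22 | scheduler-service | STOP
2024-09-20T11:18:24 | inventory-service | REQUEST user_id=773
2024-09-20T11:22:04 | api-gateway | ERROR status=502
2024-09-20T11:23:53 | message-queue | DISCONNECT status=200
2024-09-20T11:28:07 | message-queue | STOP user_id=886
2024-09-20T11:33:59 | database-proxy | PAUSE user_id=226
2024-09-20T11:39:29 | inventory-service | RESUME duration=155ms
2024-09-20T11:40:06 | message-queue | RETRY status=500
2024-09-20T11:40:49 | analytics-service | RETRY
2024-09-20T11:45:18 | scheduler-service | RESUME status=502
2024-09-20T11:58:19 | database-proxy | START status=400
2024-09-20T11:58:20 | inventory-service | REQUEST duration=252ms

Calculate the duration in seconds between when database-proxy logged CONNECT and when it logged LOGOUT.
866

To find the time between events:

1. Locate the first CONNECT event for database-proxy: 2024-09-20T11:02:22
2. Locate the first LOGOUT event for database-proxy: 2024-09-20T11:16:48
3. Calculate the difference: 2024-09-20T11:16:48 - 2024-09-20T11:02:22 = 866 seconds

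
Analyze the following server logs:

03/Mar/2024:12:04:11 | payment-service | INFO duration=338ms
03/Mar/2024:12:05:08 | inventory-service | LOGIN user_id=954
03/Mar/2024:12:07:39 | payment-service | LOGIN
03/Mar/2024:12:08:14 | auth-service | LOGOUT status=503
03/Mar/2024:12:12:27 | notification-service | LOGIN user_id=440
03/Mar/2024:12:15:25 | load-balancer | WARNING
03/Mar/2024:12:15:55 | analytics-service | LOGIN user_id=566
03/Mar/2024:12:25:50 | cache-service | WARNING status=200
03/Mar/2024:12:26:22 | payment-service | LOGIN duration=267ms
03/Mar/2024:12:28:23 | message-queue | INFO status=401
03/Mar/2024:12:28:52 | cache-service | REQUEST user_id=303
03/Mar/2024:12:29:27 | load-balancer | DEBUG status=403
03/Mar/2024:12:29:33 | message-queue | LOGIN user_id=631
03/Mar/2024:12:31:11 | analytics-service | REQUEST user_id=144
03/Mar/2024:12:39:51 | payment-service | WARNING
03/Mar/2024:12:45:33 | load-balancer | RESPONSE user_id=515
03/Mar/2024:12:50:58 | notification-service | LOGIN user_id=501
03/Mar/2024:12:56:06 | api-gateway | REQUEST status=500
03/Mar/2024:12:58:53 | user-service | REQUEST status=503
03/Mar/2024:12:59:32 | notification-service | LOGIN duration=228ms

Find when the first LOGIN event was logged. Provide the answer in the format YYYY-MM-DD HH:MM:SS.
2024-03-03 12:05:08

To find the first event:

1. Filter for all LOGIN events
2. Sort by timestamp
3. Select the first one
4. Timestamp: 2024-03-03 12:05:08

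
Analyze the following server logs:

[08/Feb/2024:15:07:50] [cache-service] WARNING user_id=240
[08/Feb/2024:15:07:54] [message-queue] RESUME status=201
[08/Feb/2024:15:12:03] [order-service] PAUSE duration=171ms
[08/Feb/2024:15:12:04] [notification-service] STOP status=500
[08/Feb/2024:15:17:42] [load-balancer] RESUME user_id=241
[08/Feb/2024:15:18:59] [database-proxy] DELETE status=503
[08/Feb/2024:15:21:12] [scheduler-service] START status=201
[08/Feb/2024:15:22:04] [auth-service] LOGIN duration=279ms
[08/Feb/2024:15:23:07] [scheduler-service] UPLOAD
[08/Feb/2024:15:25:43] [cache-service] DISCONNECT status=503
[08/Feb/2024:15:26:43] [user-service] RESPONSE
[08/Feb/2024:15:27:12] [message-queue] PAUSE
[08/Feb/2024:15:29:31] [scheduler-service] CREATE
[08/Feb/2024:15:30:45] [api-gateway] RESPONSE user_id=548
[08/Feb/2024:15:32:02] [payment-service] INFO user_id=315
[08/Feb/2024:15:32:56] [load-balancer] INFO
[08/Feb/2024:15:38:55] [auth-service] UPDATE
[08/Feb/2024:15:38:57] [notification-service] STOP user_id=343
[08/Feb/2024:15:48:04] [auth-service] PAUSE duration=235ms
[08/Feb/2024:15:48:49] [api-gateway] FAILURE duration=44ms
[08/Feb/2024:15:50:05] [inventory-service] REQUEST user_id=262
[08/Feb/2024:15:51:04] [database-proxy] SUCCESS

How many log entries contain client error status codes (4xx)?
0

To find matching entries:

1. Pattern to match: client error status codes (4xx)
2. Scan each log entry for the pattern
3. Count matches: 0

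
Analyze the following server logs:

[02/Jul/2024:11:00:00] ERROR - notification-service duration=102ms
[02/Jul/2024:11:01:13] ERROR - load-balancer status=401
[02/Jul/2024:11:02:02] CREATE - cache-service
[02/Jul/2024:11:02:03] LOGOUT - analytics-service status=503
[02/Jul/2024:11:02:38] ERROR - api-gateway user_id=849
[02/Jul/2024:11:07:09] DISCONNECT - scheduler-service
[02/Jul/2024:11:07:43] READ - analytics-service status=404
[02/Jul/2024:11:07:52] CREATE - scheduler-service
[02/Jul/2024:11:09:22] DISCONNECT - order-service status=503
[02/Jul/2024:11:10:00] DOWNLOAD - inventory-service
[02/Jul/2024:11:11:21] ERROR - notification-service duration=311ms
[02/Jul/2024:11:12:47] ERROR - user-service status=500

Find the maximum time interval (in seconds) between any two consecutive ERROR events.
523

To find the longest gap:

1. Extract all ERROR events in chronological order
2. Calculate time differences between consecutive events
3. Find the maximum difference
4. Longest gap: 523 seconds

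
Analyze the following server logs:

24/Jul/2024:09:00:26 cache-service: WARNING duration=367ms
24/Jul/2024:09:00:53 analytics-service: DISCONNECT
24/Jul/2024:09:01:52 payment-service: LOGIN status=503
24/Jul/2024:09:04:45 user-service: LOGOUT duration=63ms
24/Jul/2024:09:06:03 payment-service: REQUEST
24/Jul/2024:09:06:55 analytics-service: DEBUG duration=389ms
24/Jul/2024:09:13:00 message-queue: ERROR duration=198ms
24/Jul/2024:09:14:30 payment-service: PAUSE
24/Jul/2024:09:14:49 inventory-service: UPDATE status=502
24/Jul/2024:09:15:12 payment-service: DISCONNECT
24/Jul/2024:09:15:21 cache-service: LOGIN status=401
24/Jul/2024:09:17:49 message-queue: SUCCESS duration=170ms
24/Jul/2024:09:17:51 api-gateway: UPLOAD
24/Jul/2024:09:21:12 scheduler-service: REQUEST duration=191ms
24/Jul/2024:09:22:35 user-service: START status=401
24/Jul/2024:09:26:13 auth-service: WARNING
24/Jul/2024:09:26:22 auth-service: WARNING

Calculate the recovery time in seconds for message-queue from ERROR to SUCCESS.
289

To calculate recovery time:

1. Find ERROR event for message-queue: 24/Jul/2024:09:13:00
2. Find next SUCCESS event for message-queue: 24/Jul/2024:09:17:49
3. Recovery time: 24/Jul/2024:09:17:49 - 24/Jul/2024:09:13:00 = 289 seconds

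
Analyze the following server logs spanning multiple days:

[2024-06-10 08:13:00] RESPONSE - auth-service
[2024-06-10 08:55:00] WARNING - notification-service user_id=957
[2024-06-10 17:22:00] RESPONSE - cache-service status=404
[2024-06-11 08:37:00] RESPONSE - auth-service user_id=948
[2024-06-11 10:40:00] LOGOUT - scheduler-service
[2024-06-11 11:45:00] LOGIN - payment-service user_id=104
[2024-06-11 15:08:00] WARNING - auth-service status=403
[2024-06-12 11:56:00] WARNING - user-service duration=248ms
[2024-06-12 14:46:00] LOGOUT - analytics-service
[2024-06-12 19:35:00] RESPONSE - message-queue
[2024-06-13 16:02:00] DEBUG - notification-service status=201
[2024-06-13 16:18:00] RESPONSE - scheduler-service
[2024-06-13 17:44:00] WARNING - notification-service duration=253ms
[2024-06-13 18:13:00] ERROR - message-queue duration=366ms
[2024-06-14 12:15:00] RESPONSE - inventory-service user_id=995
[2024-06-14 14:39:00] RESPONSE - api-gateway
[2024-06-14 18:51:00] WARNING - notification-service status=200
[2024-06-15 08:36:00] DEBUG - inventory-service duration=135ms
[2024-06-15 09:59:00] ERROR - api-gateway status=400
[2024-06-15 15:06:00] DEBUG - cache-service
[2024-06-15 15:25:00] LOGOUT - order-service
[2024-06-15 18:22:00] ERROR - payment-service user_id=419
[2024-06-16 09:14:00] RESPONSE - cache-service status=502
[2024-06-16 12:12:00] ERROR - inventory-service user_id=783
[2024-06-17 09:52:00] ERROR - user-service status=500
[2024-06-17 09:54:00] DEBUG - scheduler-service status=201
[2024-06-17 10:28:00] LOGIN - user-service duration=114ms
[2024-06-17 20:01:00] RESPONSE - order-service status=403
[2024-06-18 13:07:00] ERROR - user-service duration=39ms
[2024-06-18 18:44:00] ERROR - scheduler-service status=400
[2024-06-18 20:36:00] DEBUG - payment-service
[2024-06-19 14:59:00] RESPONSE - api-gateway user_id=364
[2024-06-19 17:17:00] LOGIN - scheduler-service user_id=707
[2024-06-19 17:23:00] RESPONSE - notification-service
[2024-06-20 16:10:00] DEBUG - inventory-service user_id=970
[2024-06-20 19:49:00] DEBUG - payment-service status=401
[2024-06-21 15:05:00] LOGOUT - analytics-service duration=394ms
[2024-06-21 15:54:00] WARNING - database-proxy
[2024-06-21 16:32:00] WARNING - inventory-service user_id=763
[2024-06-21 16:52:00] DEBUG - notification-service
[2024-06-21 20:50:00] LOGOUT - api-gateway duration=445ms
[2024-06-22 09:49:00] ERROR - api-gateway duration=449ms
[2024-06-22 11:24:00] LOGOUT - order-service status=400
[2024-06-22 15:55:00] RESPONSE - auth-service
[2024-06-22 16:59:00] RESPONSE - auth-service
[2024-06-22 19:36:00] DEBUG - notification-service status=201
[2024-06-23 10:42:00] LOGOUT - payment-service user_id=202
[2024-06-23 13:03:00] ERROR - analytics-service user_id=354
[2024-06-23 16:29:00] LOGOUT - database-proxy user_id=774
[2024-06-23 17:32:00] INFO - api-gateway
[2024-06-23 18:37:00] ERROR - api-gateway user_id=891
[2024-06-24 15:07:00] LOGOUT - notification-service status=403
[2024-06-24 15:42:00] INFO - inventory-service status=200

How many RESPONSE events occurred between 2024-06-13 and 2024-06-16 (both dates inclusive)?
4

To filter by date range:

1. Date range: 2024-06-13 through 2024-06-16, both dates inclusive
2. Filter for RESPONSE events whose date falls in this range
3. Count matching events: 4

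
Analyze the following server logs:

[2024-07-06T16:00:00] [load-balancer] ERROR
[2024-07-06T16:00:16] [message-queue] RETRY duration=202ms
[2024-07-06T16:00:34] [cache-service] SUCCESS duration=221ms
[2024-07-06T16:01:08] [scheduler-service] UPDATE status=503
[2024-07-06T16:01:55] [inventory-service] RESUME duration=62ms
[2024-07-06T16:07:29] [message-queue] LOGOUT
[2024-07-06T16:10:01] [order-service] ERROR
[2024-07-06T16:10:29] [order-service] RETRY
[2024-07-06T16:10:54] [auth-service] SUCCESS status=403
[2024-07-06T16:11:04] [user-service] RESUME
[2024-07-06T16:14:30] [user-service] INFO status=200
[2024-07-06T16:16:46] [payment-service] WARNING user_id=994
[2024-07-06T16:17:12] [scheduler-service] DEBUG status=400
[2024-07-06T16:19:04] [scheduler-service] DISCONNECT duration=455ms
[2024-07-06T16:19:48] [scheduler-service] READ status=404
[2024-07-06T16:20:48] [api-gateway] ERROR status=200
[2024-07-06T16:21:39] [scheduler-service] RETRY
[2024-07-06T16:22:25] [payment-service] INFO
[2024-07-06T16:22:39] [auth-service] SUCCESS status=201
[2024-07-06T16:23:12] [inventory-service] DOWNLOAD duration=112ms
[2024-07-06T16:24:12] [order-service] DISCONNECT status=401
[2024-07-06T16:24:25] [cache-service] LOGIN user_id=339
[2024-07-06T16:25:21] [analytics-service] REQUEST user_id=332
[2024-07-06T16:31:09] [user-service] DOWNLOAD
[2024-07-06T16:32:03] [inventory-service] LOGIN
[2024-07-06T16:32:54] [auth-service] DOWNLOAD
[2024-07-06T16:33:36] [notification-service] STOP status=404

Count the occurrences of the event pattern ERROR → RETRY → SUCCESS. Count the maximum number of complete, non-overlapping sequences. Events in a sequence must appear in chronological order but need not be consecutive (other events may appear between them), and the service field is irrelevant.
3

To count sequences:

1. Look for pattern: ERROR → RETRY → SUCCESS
2. Greedily scan the log in chronological order, matching each sequence element in turn (ignoring service)
3. Each time the full pattern completes, increment the count and restart matching from the next event
4. Complete non-overlapping sequences found: 3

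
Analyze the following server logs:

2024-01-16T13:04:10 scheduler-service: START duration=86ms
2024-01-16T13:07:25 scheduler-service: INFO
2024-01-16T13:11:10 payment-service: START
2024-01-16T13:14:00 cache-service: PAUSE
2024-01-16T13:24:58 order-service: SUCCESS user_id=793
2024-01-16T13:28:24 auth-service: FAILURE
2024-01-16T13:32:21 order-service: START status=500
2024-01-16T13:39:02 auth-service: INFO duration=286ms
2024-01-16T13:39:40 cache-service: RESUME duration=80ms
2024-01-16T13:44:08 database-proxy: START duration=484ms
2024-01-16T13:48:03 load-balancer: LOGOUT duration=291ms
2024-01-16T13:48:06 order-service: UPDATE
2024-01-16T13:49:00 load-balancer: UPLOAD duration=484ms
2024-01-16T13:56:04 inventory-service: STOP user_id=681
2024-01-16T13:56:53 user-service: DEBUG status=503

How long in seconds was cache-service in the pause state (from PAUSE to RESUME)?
1540

To calculate state duration:

1. Find PAUSE event for cache-service: 2024-01-16T13:14:00
2. Find RESUME event for cache-service: 2024-01-16T13:39:40
3. Calculate duration: 2024-01-16T13:39:40 - 2024-01-16T13:14:00 = 1540 seconds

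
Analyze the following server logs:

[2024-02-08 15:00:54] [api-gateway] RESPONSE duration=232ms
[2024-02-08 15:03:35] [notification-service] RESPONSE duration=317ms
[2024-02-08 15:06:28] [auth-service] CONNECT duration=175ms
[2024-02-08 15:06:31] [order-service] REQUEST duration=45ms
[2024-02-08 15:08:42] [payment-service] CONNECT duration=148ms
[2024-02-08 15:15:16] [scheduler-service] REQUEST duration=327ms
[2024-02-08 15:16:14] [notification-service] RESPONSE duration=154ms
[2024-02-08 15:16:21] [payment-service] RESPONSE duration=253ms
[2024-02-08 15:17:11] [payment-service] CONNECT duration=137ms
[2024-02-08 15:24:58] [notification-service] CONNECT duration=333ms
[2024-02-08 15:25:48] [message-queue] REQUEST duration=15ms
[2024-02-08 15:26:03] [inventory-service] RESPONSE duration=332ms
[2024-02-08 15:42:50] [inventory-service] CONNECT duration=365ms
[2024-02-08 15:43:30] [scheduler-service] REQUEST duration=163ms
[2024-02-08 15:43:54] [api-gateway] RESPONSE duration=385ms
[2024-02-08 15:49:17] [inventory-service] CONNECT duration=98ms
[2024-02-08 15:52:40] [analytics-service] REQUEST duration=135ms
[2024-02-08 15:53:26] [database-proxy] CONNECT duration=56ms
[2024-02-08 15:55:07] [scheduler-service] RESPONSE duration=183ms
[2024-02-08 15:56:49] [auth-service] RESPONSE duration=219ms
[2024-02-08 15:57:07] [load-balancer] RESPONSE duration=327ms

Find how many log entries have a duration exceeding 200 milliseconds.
10

To count timeouts:

1. Threshold: 200ms
2. Extract duration from each log entry
3. Count entries where duration > 200
4. Timeout count: 10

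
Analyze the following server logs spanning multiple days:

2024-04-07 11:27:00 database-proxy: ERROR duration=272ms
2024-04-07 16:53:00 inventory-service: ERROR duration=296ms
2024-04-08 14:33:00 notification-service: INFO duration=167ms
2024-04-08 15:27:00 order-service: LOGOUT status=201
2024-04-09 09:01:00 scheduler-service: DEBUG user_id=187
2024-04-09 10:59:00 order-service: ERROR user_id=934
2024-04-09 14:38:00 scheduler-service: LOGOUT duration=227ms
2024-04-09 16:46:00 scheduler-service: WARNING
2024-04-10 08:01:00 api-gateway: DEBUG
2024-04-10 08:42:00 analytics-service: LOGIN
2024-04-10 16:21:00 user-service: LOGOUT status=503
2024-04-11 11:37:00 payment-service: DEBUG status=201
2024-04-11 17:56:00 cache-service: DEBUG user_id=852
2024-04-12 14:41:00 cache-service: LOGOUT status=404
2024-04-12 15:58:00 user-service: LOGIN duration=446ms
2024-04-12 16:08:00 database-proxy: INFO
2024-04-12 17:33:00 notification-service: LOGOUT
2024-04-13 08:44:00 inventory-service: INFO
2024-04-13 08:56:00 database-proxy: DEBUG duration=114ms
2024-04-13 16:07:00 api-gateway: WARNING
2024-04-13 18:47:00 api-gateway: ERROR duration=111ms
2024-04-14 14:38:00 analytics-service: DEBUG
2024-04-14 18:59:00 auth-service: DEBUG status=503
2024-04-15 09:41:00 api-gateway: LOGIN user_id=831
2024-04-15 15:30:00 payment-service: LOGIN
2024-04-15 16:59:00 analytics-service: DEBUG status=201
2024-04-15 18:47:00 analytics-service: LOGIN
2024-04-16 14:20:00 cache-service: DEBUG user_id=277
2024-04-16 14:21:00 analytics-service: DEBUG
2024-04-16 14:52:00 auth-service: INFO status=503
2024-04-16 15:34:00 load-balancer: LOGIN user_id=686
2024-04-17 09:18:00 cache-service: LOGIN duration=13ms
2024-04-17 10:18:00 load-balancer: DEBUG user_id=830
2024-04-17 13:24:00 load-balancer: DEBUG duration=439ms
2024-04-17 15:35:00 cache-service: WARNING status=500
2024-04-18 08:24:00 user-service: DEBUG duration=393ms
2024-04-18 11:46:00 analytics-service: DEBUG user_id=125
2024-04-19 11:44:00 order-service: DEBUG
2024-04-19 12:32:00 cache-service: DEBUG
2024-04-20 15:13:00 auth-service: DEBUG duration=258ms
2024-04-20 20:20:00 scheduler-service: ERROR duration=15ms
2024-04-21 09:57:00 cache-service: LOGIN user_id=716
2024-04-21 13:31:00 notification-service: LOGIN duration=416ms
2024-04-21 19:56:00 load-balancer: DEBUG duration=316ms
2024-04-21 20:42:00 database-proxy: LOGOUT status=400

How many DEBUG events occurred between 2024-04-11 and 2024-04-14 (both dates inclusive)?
5

To filter by date range:

1. Date range: 2024-04-11 through 2024-04-14, both dates inclusive
2. Filter for DEBUG events whose date falls in this range
3. Count matching events: 5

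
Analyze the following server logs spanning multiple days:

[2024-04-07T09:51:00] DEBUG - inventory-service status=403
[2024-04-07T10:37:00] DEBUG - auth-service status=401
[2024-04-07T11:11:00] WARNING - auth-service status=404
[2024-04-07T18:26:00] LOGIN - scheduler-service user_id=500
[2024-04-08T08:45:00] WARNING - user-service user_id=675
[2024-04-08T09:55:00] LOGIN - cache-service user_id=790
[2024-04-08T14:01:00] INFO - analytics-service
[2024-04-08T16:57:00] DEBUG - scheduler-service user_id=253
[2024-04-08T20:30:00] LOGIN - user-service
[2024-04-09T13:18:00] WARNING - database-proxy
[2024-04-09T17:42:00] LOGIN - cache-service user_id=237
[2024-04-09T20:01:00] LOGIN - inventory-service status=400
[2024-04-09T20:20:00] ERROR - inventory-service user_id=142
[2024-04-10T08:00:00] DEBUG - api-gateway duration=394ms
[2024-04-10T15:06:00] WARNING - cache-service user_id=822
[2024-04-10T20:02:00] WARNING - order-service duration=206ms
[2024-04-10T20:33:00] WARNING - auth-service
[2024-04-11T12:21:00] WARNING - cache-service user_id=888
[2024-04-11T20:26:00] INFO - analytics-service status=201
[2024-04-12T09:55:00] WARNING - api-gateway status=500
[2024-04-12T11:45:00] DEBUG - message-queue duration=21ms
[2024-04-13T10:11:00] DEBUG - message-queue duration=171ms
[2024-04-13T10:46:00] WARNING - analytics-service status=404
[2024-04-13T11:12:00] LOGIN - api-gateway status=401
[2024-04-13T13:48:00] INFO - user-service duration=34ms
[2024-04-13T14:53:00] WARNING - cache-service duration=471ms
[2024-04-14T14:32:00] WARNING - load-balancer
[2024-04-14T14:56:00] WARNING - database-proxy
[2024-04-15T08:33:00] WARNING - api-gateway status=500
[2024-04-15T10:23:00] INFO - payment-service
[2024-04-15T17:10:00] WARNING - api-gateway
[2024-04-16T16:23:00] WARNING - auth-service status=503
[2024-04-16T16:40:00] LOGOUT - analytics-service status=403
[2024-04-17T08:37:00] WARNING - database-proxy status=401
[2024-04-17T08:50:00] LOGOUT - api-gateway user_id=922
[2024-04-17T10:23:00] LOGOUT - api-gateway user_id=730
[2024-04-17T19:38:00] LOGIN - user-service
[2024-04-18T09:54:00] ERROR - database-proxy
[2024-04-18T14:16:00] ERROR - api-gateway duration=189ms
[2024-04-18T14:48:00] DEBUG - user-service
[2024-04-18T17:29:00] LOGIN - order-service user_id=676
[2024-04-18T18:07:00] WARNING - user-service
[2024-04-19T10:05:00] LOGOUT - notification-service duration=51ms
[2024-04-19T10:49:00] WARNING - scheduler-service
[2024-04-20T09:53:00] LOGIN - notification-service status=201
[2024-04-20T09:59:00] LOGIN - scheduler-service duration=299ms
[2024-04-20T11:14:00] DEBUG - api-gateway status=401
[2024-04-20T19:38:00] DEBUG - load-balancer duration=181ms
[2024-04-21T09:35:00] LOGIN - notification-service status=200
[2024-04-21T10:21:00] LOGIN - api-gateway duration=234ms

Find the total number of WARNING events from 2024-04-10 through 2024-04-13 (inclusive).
7

To filter by date range:

1. Date range: 2024-04-10 through 2024-04-13, both dates inclusive
2. Filter for WARNING events whose date falls in this range
3. Count matching events: 7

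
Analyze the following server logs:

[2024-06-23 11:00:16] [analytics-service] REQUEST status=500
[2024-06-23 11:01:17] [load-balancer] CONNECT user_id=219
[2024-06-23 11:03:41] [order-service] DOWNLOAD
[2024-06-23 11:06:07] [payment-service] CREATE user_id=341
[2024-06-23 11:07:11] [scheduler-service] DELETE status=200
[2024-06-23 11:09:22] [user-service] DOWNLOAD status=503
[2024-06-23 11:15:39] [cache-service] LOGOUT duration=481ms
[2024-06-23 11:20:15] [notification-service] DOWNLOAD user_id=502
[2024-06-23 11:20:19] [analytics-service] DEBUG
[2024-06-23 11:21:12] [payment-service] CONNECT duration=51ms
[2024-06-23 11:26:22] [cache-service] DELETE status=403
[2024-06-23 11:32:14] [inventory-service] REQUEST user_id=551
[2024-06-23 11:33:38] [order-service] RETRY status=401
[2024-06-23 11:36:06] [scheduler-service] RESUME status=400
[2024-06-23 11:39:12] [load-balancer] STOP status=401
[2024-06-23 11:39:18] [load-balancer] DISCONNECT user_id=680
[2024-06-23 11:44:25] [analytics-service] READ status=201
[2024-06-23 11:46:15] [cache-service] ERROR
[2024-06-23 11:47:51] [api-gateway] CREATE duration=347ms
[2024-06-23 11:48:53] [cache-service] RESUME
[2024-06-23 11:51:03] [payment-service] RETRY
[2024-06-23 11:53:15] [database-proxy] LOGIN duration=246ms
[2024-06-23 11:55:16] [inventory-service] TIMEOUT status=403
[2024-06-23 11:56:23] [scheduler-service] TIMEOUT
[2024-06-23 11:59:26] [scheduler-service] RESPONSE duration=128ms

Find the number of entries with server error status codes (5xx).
2

To find matching entries:

1. Pattern to match: server error status codes (5xx)
2. Scan each log entry for the pattern
3. Count matches: 2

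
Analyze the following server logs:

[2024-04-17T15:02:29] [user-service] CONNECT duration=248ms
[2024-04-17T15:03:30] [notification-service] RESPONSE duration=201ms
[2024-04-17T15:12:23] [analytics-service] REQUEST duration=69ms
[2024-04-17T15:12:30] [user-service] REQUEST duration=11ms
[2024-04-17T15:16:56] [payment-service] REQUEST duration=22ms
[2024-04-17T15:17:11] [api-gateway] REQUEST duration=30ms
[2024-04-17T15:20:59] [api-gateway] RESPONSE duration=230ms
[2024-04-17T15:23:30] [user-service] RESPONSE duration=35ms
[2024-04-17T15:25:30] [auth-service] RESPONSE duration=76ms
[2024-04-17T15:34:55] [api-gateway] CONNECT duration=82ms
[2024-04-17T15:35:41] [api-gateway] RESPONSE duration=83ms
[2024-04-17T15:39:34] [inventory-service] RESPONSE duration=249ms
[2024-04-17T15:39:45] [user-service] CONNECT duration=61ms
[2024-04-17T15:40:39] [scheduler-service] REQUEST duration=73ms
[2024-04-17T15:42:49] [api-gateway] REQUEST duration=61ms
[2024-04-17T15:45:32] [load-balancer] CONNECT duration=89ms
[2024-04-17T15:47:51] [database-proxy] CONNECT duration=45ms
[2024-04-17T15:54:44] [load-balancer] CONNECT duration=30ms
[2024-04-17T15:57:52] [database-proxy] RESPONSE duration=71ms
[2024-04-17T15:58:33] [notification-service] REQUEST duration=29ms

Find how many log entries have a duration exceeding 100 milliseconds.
4

To count timeouts:

1. Threshold: 100ms
2. Extract duration from each log entry
3. Count entries where duration > 100
4. Timeout count: 4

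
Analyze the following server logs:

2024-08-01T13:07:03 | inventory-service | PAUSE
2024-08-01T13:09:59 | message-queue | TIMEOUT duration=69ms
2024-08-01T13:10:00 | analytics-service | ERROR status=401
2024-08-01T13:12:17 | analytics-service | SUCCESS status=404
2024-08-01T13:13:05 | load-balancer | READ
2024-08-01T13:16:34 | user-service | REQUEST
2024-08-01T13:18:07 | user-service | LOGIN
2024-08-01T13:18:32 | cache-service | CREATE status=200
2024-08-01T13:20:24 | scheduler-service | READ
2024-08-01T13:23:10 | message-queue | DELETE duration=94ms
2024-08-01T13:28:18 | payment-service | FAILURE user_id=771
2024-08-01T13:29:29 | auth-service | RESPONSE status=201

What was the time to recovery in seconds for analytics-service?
137

To calculate recovery time:

1. Find ERROR event for analytics-service: 2024-08-01T13:10:00
2. Find next SUCCESS event for analytics-service: 2024-08-01T13:12:17
3. Recovery time: 2024-08-01T13:12:17 - 2024-08-01T13:10:00 = 137 seconds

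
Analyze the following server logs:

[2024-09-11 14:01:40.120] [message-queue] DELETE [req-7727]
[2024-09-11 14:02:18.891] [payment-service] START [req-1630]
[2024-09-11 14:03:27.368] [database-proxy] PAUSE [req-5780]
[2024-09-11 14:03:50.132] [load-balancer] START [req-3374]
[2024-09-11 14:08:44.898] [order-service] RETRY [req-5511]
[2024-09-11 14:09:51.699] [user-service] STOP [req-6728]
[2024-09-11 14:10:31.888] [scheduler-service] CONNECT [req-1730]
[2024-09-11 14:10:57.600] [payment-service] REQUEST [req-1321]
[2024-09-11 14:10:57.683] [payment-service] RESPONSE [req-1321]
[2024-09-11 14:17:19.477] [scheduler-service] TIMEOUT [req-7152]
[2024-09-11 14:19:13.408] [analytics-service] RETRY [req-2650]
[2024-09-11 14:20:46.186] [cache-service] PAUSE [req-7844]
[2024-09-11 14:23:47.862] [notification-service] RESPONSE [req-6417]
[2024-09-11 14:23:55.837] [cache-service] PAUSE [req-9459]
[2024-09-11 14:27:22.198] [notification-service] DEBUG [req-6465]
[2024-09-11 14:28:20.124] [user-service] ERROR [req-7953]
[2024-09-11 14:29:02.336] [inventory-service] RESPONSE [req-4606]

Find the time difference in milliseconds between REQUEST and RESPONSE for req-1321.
83

To calculate latency:

1. Find REQUEST with id req-1321: 2024-09-11 14:10:57.600
2. Find RESPONSE with id req-1321: 2024-09-11 14:10:57.683
3. Latency: 2024-09-11 14:10:57.683 - 2024-09-11 14:10:57.600 = 83ms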